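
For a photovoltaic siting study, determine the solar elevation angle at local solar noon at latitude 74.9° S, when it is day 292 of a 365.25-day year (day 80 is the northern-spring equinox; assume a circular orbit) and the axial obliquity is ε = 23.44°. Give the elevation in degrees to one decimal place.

26.2°

Solar longitude: L_s = 360° × (292 − 80)/365.25 = 208.953°.
sin δ = sin 23.44° × sin 208.953° = -0.19256, so δ = -11.103°.
At local noon the hour angle is zero, so the zenith angle equals |ϕ − δ| = |-74.9° − (-11.103°)| = 63.797°.
Elevation = 90° − 63.797° = 26.2°.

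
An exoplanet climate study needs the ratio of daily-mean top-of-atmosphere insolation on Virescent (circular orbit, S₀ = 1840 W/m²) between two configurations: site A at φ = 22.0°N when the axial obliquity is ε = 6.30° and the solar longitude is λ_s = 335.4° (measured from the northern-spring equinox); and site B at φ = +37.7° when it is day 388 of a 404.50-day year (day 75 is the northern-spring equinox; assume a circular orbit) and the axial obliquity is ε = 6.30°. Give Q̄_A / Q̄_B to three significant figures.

— Configuration A (φ=+22.0°):
Solar declination: sin δ = sin ε · sin λ_s = sin 6.30° × sin 335.4° = -0.04568, so δ = -2.618°.
cos H₀ = −tan(+22.0°) tan(-2.618°) = 0.0185, H₀ = 1.5523 rad.
Bracket: H₀ sin φ sin δ + cos φ cos δ sin H₀ = 1.5523×0.37461×-0.04568 + 0.92718×0.99896×0.99983 = -0.026563 + 0.926058 = 0.899495.
Q̄ = (S₀/π) × [bracket] = (1840/π) × 0.899495 = 526.83 W/m².
— Configuration B (φ=+37.7°):
Solar longitude: λ_s = 360° × (388 − 75)/404.50 = 278.566°.
sin δ = sin 6.30° × sin 278.566° = -0.10851, so δ = -6.229°.
cos H₀ = −tan(+37.7°) tan(-6.229°) = 0.0844, H₀ = 1.4863 rad.
Bracket: H₀ sin φ sin δ + cos φ cos δ sin H₀ = 1.4863×0.61153×-0.10851 + 0.79122×0.99410×0.99643 = -0.098627 + 0.783744 = 0.685117.
Q̄ = (S₀/π) × [bracket] = (1840/π) × 0.685117 = 401.27 W/m².
Ratio Q̄_A / Q̄_B = 526.83 / 401.27 = 1.313.

Q̄_A / Q̄_B ≈ 1.31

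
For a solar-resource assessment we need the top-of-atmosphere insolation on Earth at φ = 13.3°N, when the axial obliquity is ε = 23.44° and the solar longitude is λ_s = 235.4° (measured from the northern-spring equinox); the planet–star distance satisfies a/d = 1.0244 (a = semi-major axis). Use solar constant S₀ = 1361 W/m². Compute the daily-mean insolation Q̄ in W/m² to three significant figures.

Q̄ ≈ 366 W/m²

Solar declination: sin δ = sin ε · sin λ_s = sin 23.44° × sin 235.4° = -0.32743, so δ = -19.113°.
cos H₀ = −tan(+13.3°) tan(-19.113°) = 0.0819, H₀ = 1.4888 rad.
Bracket: H₀ sin φ sin δ + cos φ cos δ sin H₀ = 1.4888×0.23005×-0.32743 + 0.97318×0.94487×0.99664 = -0.112144 + 0.916439 = 0.804295.
Inverse-square distance factor (a/d)² = 1.0244² = 1.049395.
Q̄ = (S₀/π) × 1.049395 × [bracket] = (1361/π) × 1.049395 × 0.804295 = 365.6 W/m².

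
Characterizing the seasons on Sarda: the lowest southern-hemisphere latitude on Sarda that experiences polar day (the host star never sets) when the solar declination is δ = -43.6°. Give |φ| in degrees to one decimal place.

Polar day requires cos H₀ = −tan φ tan δ ≤ −1, i.e. tan φ tan δ ≥ 1.
The boundary is |tan φ| · |tan δ| = 1, so |φ| = 90° − |δ| = 90° − 43.6° = 46.4° in the southern hemisphere.

|φ| = 46.4°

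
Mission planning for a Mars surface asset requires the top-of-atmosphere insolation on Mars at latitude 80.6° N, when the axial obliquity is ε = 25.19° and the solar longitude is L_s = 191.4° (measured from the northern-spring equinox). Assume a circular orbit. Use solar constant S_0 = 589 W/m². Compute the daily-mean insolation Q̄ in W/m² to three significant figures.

Solar declination: sin δ = sin ε · sin L_s = sin 25.19° × sin 191.4° = -0.08413, so δ = -4.826°.
cos h₀ = −tan(+80.6°) tan(-4.826°) = 0.5100, h₀ = 1.0356 rad.
Bracket: h₀ sin ϕ sin δ + cos ϕ cos δ sin h₀ = 1.0356×0.98657×-0.08413 + 0.16333×0.99646×0.86019 = -0.085955 + 0.139997 = 0.054042.
Q̄ = (S_0/π) × [bracket] = (589/π) × 0.054042 = 10.13 W/m².

Q̄ ≈ 10.1 W/m²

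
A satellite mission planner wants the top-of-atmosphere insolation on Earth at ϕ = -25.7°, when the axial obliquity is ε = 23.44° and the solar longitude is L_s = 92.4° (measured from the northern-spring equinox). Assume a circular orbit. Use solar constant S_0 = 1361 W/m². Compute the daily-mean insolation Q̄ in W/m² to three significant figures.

Q̄ ≈ 249 W/m²

Solar declination: sin δ = sin ε · sin L_s = sin 23.44° × sin 92.4° = 0.39744, so δ = +23.418°.
cos h₀ = −tan(-25.7°) tan(+23.418°) = 0.2084, h₀ = 1.3608 rad.
Bracket: h₀ sin ϕ sin δ + cos ϕ cos δ sin h₀ = 1.3608×-0.43366×0.39744 + 0.90108×0.91763×0.97803 = -0.234539 + 0.808692 = 0.574153.
Q̄ = (S_0/π) × [bracket] = (1361/π) × 0.574153 = 248.7 W/m².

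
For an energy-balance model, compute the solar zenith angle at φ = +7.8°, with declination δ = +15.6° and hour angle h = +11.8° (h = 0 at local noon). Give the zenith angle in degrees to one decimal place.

cos θ_z = sin φ sin δ + cos φ cos δ cos h = 0.036497 + 0.934085 = 0.970582.
θ_z = arccos(0.970582) = 13.9°.

θ_z = 13.9°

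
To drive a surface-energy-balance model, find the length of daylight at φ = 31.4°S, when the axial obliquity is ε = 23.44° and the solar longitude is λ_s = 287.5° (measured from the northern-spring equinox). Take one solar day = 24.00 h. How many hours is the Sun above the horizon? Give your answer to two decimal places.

13.93 h

Solar declination: sin δ = sin ε · sin λ_s = sin 23.44° × sin 287.5° = -0.37938, so δ = -22.295°.
cos H₀ = −tan φ · tan δ = −tan(-31.4°) × tan(-22.295°) = -0.2503, so H₀ = 1.8238 rad = 104.49°.
Daylight = 2H₀/(2π) × 24.00 h = (1.8238/π) × 24.00 = 13.93 h.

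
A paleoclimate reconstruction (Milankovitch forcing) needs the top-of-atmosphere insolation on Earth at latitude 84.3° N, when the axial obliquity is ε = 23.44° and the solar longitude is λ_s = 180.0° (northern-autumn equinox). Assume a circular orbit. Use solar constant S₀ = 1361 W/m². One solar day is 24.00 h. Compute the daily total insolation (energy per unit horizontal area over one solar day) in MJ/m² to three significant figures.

3.72 MJ/m²

Solar declination: sin δ = sin ε · sin λ_s = sin 23.44° × sin 180.0° = 0.00000, so δ = +0.000°.
cos H₀ = −tan(+84.3°) tan(+0.000°) = -0.0000, H₀ = 1.5708 rad.
Bracket: H₀ sin φ sin δ + cos φ cos δ sin H₀ = 1.5708×0.99506×0.00000 + 0.09932×1.00000×1.00000 = 0.000000 + 0.099320 = 0.099320.
Q̄ = (S₀/π) × [bracket] = (1361/π) × 0.099320 = 43.027 W/m².
Daily total = Q̄ × 24.00 h × 3600 s/h = 43.027 × 24.00 × 3600 / 10⁶ = 3.718 MJ/m².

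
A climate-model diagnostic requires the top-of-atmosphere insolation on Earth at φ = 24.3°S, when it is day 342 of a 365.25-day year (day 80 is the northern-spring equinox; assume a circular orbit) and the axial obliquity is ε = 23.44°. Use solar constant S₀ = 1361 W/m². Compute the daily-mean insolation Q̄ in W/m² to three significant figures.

Q̄ ≈ 479 W/m²

Solar longitude: λ_s = 360° × (342 − 80)/365.25 = 258.234°.
sin δ = sin 23.44° × sin 258.234° = -0.38943, so δ = -22.919°.
cos H₀ = −tan(-24.3°) tan(-22.919°) = -0.1909, H₀ = 1.7629 rad.
Bracket: H₀ sin φ sin δ + cos φ cos δ sin H₀ = 1.7629×-0.41151×-0.38943 + 0.91140×0.92106×0.98161 = 0.282512 + 0.824017 = 1.106529.
Q̄ = (S₀/π) × [bracket] = (1361/π) × 1.106529 = 479.4 W/m².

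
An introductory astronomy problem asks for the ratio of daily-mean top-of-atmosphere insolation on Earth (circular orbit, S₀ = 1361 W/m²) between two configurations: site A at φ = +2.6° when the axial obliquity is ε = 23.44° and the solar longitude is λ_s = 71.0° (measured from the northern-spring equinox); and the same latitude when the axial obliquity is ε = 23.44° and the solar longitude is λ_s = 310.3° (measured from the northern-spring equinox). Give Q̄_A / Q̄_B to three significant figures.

— Configuration A (φ=+2.6°):
Solar declination: sin δ = sin ε · sin λ_s = sin 23.44° × sin 71.0° = 0.37612, so δ = +22.093°.
cos H₀ = −tan(+2.6°) tan(+22.093°) = -0.0184, H₀ = 1.5892 rad.
Bracket: H₀ sin φ sin δ + cos φ cos δ sin H₀ = 1.5892×0.04536×0.37612 + 0.99897×0.92657×0.99983 = 0.027113 + 0.925458 = 0.952571.
Q̄ = (S₀/π) × [bracket] = (1361/π) × 0.952571 = 412.67 W/m².
— Configuration B (φ=+2.6°):
Solar declination: sin δ = sin ε · sin λ_s = sin 23.44° × sin 310.3° = -0.30338, so δ = -17.661°.
cos H₀ = −tan(+2.6°) tan(-17.661°) = 0.0145, H₀ = 1.5563 rad.
Bracket: H₀ sin φ sin δ + cos φ cos δ sin H₀ = 1.5563×0.04536×-0.30338 + 0.99897×0.95287×0.99990 = -0.021417 + 0.951793 = 0.930376.
Q̄ = (S₀/π) × [bracket] = (1361/π) × 0.930376 = 403.06 W/m².
Ratio Q̄_A / Q̄_B = 412.67 / 403.06 = 1.024.

Q̄_A / Q̄_B ≈ 1.02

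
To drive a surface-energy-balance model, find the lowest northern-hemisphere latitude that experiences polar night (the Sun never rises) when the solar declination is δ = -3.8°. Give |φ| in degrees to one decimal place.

Polar night requires cos H₀ = −tan φ tan δ ≥ 1, i.e. tan φ tan δ ≤ −1.
The boundary is |tan φ| · |tan δ| = 1, so |φ| = 90° − |δ| = 90° − 3.8° = 86.2° in the northern hemisphere.

|φ| = 86.2°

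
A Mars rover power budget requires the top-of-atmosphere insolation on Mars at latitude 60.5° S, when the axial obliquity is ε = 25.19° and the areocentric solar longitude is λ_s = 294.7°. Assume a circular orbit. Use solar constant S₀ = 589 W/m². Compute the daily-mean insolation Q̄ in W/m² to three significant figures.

Q̄ ≈ 209 W/m²

sin δ = sin 25.19° × sin 294.7° = -0.38668, so δ = -22.748°.
cos H₀ = −tan(-60.5°) tan(-22.748°) = -0.7411, H₀ = 2.4055 rad.
Bracket: H₀ sin φ sin δ + cos φ cos δ sin H₀ = 2.4055×-0.87036×-0.38668 + 0.49242×0.92221×0.67139 = 0.809573 + 0.304888 = 1.114461.
Q̄ = (S₀/π) × [bracket] = (589/π) × 1.114461 = 208.9 W/m².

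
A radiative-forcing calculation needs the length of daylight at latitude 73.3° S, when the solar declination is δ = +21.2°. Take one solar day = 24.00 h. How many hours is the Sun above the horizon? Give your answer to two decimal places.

0.00 h

cos H₀ = −tan φ · tan δ = 1.2929 ≥ 1, so the Sun never rises (polar night) and H₀ = 0.
Daylight = 2H₀/(2π) × 24.00 h = (0.0000/π) × 24.00 = 0.00 h.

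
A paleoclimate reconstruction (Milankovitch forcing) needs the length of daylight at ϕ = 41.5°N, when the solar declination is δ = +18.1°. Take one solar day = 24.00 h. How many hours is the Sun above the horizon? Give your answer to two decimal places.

14.24 h

cos h₀ = −tan ϕ · tan δ = −tan(+41.5°) × tan(+18.100°) = -0.2892, so h₀ = 1.8642 rad = 106.81°.
Daylight = 2h₀/(2π) × 24.00 h = (1.8642/π) × 24.00 = 14.24 h.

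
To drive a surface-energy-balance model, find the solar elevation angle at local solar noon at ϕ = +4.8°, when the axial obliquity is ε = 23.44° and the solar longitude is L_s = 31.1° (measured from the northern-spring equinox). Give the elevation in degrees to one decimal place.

Solar declination: sin δ = sin ε · sin L_s = sin 23.44° × sin 31.1° = 0.20547, so δ = +11.857°.
At local noon the hour angle is zero, so the zenith angle equals |ϕ − δ| = |+4.8° − (+11.857°)| = 7.057°.
Elevation = 90° − 7.057° = 82.9°.

82.9°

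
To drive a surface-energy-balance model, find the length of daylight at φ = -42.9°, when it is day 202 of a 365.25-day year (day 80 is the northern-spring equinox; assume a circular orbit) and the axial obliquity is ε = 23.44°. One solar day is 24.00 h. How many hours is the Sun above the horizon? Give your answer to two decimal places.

9.35 h

Solar longitude: λ_s = 360° × (202 − 80)/365.25 = 120.246°.
sin δ = sin 23.44° × sin 120.246° = 0.34364, so δ = +20.099°.
cos H₀ = −tan φ · tan δ = −tan(-42.9°) × tan(+20.099°) = 0.3400, so H₀ = 1.2238 rad = 70.12°.
Daylight = 2H₀/(2π) × 24.00 h = (1.2238/π) × 24.00 = 9.35 h.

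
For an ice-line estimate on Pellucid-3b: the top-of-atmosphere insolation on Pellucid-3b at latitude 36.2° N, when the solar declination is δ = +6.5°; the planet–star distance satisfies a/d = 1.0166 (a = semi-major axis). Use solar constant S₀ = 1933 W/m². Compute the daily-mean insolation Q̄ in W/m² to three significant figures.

Q̄ ≈ 578 W/m²

cos H₀ = −tan(+36.2°) tan(+6.500°) = -0.0834, H₀ = 1.6543 rad.
Bracket: H₀ sin φ sin δ + cos φ cos δ sin H₀ = 1.6543×0.59061×0.11320 + 0.80696×0.99357×0.99652 = 0.110602 + 0.798981 = 0.909583.
Inverse-square distance factor (a/d)² = 1.0166² = 1.033476.
Q̄ = (S₀/π) × 1.033476 × [bracket] = (1933/π) × 1.033476 × 0.909583 = 578.4 W/m².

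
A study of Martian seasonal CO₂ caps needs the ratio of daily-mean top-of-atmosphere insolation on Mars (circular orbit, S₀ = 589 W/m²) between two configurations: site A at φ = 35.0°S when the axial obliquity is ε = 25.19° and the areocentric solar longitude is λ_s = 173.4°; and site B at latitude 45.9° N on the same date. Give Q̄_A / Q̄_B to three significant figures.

— Configuration A (φ=-35.0°):
sin δ = sin 25.19° × sin 173.4° = 0.04892, so δ = +2.804°.
cos H₀ = −tan(-35.0°) tan(+2.804°) = 0.0343, H₀ = 1.5365 rad.
Bracket: H₀ sin φ sin δ + cos φ cos δ sin H₀ = 1.5365×-0.57358×0.04892 + 0.81915×0.99880×0.99941 = -0.043113 + 0.817684 = 0.774571.
Q̄ = (S₀/π) × [bracket] = (589/π) × 0.774571 = 145.22 W/m².
— Configuration B (φ=+45.9°):
cos H₀ = −tan(+45.9°) tan(+2.804°) = -0.0505, H₀ = 1.6214 rad.
Bracket: H₀ sin φ sin δ + cos φ cos δ sin H₀ = 1.6214×0.71813×0.04892 + 0.69591×0.99880×0.99872 = 0.056961 + 0.694185 = 0.751146.
Q̄ = (S₀/π) × [bracket] = (589/π) × 0.751146 = 140.83 W/m².
Ratio Q̄_A / Q̄_B = 145.22 / 140.83 = 1.031.

Q̄_A / Q̄_B ≈ 1.03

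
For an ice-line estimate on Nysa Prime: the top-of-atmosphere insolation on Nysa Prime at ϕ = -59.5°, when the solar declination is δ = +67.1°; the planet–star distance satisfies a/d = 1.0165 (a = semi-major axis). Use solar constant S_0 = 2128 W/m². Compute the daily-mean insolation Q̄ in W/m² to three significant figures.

Q̄ ≈ 0.00 W/m²

cos h₀ = −tan(-59.5°) tan(+67.100°) = 4.0189 ≥ 1 ⇒ polar night, h₀ = 0 and Q̄ = 0.
Inverse-square distance factor (a/d)² = 1.0165² = 1.033272.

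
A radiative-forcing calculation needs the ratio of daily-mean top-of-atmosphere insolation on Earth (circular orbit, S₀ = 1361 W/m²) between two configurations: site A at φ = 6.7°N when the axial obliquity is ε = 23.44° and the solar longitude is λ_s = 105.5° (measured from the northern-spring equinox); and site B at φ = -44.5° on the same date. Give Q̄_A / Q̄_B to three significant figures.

— Configuration A (φ=+6.7°):
Solar declination: sin δ = sin ε · sin λ_s = sin 23.44° × sin 105.5° = 0.38332, so δ = +22.540°.
cos H₀ = −tan(+6.7°) tan(+22.540°) = -0.0488, H₀ = 1.6196 rad.
Bracket: H₀ sin φ sin δ + cos φ cos δ sin H₀ = 1.6196×0.11667×0.38332 + 0.99317×0.92362×0.99881 = 0.072432 + 0.916220 = 0.988652.
Q̄ = (S₀/π) × [bracket] = (1361/π) × 0.988652 = 428.30 W/m².
— Configuration B (φ=-44.5°):
cos H₀ = −tan(-44.5°) tan(+22.540°) = 0.4078, H₀ = 1.1507 rad.
Bracket: H₀ sin φ sin δ + cos φ cos δ sin H₀ = 1.1507×-0.70091×0.38332 + 0.71325×0.92362×0.91305 = -0.309162 + 0.601492 = 0.292330.
Q̄ = (S₀/π) × [bracket] = (1361/π) × 0.292330 = 126.64 W/m².
Ratio Q̄_A / Q̄_B = 428.30 / 126.64 = 3.382.

Q̄_A / Q̄_B ≈ 3.38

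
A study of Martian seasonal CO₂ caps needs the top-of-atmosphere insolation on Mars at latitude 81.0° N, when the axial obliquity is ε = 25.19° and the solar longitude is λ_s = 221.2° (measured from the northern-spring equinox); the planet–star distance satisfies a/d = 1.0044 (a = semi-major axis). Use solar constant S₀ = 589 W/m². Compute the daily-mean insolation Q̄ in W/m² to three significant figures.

Solar declination: sin δ = sin ε · sin λ_s = sin 25.19° × sin 221.2° = -0.28035, so δ = -16.281°.
cos H₀ = −tan(+81.0°) tan(-16.281°) = 1.8440 ≥ 1 ⇒ polar night, H₀ = 0 and Q̄ = 0.
Inverse-square distance factor (a/d)² = 1.0044² = 1.008819.

Q̄ ≈ 0.00 W/m²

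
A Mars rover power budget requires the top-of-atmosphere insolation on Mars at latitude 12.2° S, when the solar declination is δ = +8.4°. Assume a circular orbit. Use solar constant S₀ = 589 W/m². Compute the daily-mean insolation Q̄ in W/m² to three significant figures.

Q̄ ≈ 172 W/m²

cos H₀ = −tan(-12.2°) tan(+8.400°) = 0.0319, H₀ = 1.5389 rad.
Bracket: H₀ sin φ sin δ + cos φ cos δ sin H₀ = 1.5389×-0.21132×0.14608 + 0.97742×0.98927×0.99949 = -0.047505 + 0.966439 = 0.918934.
Q̄ = (S₀/π) × [bracket] = (589/π) × 0.918934 = 172.3 W/m².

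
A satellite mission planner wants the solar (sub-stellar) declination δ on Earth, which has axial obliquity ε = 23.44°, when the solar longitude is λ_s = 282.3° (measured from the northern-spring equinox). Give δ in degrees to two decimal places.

sin δ = sin ε · sin λ_s = sin 23.44° × sin 282.3° = -0.388658.
δ = arcsin(-0.388658) = -22.87°.

δ = -22.87°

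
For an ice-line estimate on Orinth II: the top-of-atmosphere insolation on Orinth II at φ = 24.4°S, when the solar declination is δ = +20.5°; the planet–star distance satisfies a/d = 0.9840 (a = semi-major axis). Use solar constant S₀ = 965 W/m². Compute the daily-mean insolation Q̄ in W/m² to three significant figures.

Q̄ ≈ 190 W/m²

cos H₀ = −tan(-24.4°) tan(+20.500°) = 0.1696, H₀ = 1.4004 rad.
Bracket: H₀ sin φ sin δ + cos φ cos δ sin H₀ = 1.4004×-0.41310×0.35021 + 0.91068×0.93667×0.98551 = -0.202598 + 0.840647 = 0.638049.
Inverse-square distance factor (a/d)² = 0.9840² = 0.968256.
Q̄ = (S₀/π) × 0.968256 × [bracket] = (965/π) × 0.968256 × 0.638049 = 189.8 W/m².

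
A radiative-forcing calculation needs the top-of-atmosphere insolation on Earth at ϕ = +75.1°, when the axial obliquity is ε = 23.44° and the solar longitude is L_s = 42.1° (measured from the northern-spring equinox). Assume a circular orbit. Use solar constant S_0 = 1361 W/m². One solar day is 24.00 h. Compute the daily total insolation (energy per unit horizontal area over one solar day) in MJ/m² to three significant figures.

30.3 MJ/m²

Solar declination: sin δ = sin ε · sin L_s = sin 23.44° × sin 42.1° = 0.26669, so δ = +15.467°.
cos h₀ = −tan(+75.1°) tan(+15.467°) = -1.0400 ≤ −1 ⇒ polar day, h₀ = π.
Bracket: h₀ sin ϕ sin δ + cos ϕ cos δ sin h₀ = 3.1416×0.96638×0.26669 + 0.25713×0.96378×0.00000 = 0.809665 + 0.000000 = 0.809665.
Q̄ = (S_0/π) × [bracket] = (1361/π) × 0.809665 = 350.76 W/m².
Daily total = Q̄ × 24.00 h × 3600 s/h = 350.76 × 24.00 × 3600 / 10⁶ = 30.31 MJ/m².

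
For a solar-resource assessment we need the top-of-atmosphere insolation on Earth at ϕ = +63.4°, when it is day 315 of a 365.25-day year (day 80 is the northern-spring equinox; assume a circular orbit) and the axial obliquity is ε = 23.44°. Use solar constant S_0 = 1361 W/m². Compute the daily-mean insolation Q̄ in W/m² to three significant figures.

Q̄ ≈ 35.8 W/m²

Solar longitude: L_s = 360° × (315 − 80)/365.25 = 231.622°.
sin δ = sin 23.44° × sin 231.622° = -0.31184, so δ = -18.170°.
cos h₀ = −tan(+63.4°) tan(-18.170°) = 0.6554, h₀ = 0.8561 rad.
Bracket: h₀ sin ϕ sin δ + cos ϕ cos δ sin h₀ = 0.8561×0.89415×-0.31184 + 0.44776×0.95013×0.75527 = -0.238708 + 0.321315 = 0.082607.
Q̄ = (S_0/π) × [bracket] = (1361/π) × 0.082607 = 35.79 W/m².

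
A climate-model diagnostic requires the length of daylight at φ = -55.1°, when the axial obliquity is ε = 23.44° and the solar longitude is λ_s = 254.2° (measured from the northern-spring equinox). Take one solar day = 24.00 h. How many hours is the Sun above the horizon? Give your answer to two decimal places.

Solar declination: sin δ = sin ε · sin λ_s = sin 23.44° × sin 254.2° = -0.38276, so δ = -22.505°.
cos H₀ = −tan φ · tan δ = −tan(-55.1°) × tan(-22.505°) = -0.5939, so H₀ = 2.2067 rad = 126.43°.
Daylight = 2H₀/(2π) × 24.00 h = (2.2067/π) × 24.00 = 16.86 h.

16.86 h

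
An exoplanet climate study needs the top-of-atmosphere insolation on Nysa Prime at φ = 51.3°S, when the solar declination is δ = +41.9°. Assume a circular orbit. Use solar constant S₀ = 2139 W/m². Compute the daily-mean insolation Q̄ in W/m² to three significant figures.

cos H₀ = −tan(-51.3°) tan(+41.900°) = 1.1199 ≥ 1 ⇒ polar night, H₀ = 0 and Q̄ = 0.

Q̄ ≈ 0.00 W/m²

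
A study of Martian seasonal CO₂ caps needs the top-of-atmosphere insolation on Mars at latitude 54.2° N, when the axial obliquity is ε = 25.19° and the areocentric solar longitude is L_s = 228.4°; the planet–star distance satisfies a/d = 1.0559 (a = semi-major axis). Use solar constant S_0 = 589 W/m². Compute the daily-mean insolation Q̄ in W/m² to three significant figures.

Q̄ ≈ 44.0 W/m²

sin δ = sin 25.19° × sin 228.4° = -0.31828, so δ = -18.559°.
cos h₀ = −tan(+54.2°) tan(-18.559°) = 0.4655, h₀ = 1.0866 rad.
Bracket: h₀ sin ϕ sin δ + cos ϕ cos δ sin h₀ = 1.0866×0.81106×-0.31828 + 0.58496×0.94800×0.88504 = -0.280499 + 0.490792 = 0.210293.
Inverse-square distance factor (a/d)² = 1.0559² = 1.114925.
Q̄ = (S_0/π) × 1.114925 × [bracket] = (589/π) × 1.114925 × 0.210293 = 43.96 W/m².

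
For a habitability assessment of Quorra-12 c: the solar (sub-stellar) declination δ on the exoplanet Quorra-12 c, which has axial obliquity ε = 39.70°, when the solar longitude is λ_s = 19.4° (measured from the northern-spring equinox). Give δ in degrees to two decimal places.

δ = +12.25°

sin δ = sin ε · sin λ_s = sin 39.70° × sin 19.4° = 0.212174.
δ = arcsin(0.212174) = +12.25°.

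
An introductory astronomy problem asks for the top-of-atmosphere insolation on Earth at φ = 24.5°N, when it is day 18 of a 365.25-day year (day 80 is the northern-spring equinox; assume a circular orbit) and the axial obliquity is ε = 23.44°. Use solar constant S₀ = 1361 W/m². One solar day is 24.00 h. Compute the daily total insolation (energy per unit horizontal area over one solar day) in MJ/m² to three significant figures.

Solar longitude: λ_s = 360° × (18 − 80)/365.25 = -61.109°, i.e. -61.109° + 360° = 298.891°.
sin δ = sin 23.44° × sin 298.891° = -0.34828, so δ = -20.382°.
cos H₀ = −tan(+24.5°) tan(-20.382°) = 0.1693, H₀ = 1.4007 rad.
Bracket: H₀ sin φ sin δ + cos φ cos δ sin H₀ = 1.4007×0.41469×-0.34828 + 0.90996×0.93739×0.98556 = -0.202301 + 0.840670 = 0.638369.
Q̄ = (S₀/π) × [bracket] = (1361/π) × 0.638369 = 276.55 W/m².
Daily total = Q̄ × 24.00 h × 3600 s/h = 276.55 × 24.00 × 3600 / 10⁶ = 23.89 MJ/m².

23.9 MJ/m²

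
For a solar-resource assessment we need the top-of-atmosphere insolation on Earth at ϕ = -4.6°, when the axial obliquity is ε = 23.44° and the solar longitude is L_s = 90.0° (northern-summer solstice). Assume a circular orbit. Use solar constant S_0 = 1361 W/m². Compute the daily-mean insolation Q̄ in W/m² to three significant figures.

Q̄ ≈ 375 W/m²

Solar declination: sin δ = sin ε · sin L_s = sin 23.44° × sin 90.0° = 0.39779, so δ = +23.440°.
cos h₀ = −tan(-4.6°) tan(+23.440°) = 0.0349, h₀ = 1.5359 rad.
Bracket: h₀ sin ϕ sin δ + cos ϕ cos δ sin h₀ = 1.5359×-0.08020×0.39779 + 0.99678×0.91748×0.99939 = -0.048999 + 0.913968 = 0.864969.
Q̄ = (S_0/π) × [bracket] = (1361/π) × 0.864969 = 374.7 W/m².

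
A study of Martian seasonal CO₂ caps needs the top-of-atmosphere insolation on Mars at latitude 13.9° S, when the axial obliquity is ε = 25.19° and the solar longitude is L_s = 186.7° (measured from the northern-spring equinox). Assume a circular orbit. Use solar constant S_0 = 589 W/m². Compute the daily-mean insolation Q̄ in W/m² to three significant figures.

Solar declination: sin δ = sin ε · sin L_s = sin 25.19° × sin 186.7° = -0.04966, so δ = -2.846°.
cos h₀ = −tan(-13.9°) tan(-2.846°) = -0.0123, h₀ = 1.5831 rad.
Bracket: h₀ sin ϕ sin δ + cos ϕ cos δ sin h₀ = 1.5831×-0.24023×-0.04966 + 0.97072×0.99877×0.99992 = 0.018886 + 0.969448 = 0.988334.
Q̄ = (S_0/π) × [bracket] = (589/π) × 0.988334 = 185.3 W/m².

Q̄ ≈ 185 W/m²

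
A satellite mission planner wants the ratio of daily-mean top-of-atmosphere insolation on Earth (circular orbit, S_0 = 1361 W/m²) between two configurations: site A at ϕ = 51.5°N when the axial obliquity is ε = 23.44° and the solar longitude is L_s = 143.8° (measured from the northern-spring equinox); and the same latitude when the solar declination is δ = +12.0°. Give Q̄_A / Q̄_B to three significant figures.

Q̄_A / Q̄_B ≈ 1.04

— Configuration A (ϕ=+51.5°):
Solar declination: sin δ = sin ε · sin L_s = sin 23.44° × sin 143.8° = 0.23494, so δ = +13.588°.
cos h₀ = −tan(+51.5°) tan(+13.588°) = -0.3039, h₀ = 1.8795 rad.
Bracket: h₀ sin ϕ sin δ + cos ϕ cos δ sin h₀ = 1.8795×0.78261×0.23494 + 0.62251×0.97201×0.95272 = 0.345577 + 0.576477 = 0.922054.
Q̄ = (S_0/π) × [bracket] = (1361/π) × 0.922054 = 399.45 W/m².
— Configuration B (ϕ=+51.5°):
cos h₀ = −tan(+51.5°) tan(+12.000°) = -0.2672, h₀ = 1.8413 rad.
Bracket: h₀ sin ϕ sin δ + cos ϕ cos δ sin h₀ = 1.8413×0.78261×0.20791 + 0.62251×0.97815×0.96364 = 0.299602 + 0.586768 = 0.886370.
Q̄ = (S_0/π) × [bracket] = (1361/π) × 0.886370 = 383.99 W/m².
Ratio Q̄_A / Q̄_B = 399.45 / 383.99 = 1.040.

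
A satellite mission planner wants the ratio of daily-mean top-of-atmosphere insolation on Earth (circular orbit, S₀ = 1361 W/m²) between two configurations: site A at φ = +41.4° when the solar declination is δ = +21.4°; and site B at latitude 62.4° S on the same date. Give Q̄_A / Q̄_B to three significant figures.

Q̄_A / Q̄_B ≈ 21.7

— Configuration A (φ=+41.4°):
cos H₀ = −tan(+41.4°) tan(+21.400°) = -0.3455, H₀ = 1.9236 rad.
Bracket: H₀ sin φ sin δ + cos φ cos δ sin H₀ = 1.9236×0.66131×0.36488 + 0.75011×0.93106×0.93842 = 0.464162 + 0.655390 = 1.119552.
Q̄ = (S₀/π) × [bracket] = (1361/π) × 1.119552 = 485.01 W/m².
— Configuration B (φ=-62.4°):
cos H₀ = −tan(-62.4°) tan(+21.400°) = 0.7496, H₀ = 0.7233 rad.
Bracket: H₀ sin φ sin δ + cos φ cos δ sin H₀ = 0.7233×-0.88620×0.36488 + 0.46330×0.93106×0.66186 = -0.233884 + 0.285500 = 0.051616.
Q̄ = (S₀/π) × [bracket] = (1361/π) × 0.051616 = 22.361 W/m².
Ratio Q̄_A / Q̄_B = 485.01 / 22.361 = 21.69.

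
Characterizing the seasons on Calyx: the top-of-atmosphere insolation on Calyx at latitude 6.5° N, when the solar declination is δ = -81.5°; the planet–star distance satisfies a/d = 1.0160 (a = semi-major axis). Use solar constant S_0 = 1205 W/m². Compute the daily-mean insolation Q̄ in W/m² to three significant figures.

Q̄ ≈ 6.43 W/m²

cos h₀ = −tan(+6.5°) tan(-81.500°) = 0.7624, h₀ = 0.7038 rad.
Bracket: h₀ sin ϕ sin δ + cos ϕ cos δ sin h₀ = 0.7038×0.11320×-0.98902 + 0.99357×0.14781×0.64715 = -0.078795 + 0.095040 = 0.016245.
Inverse-square distance factor (a/d)² = 1.0160² = 1.032256.
Q̄ = (S_0/π) × 1.032256 × [bracket] = (1205/π) × 1.032256 × 0.016245 = 6.432 W/m².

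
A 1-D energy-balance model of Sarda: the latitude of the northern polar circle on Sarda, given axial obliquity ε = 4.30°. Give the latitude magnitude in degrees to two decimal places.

85.70°

The polar circle is the lowest latitude that experiences at least one full rotation of continuous daylight at the northern-summer solstice; it lies at |φ| = 90° − ε = 90° − 4.30° = 85.70°.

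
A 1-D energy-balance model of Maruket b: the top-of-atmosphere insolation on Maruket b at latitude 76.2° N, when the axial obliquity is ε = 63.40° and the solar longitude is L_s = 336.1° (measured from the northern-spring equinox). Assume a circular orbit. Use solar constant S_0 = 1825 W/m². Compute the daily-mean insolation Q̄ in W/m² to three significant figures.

Solar declination: sin δ = sin ε · sin L_s = sin 63.40° × sin 336.1° = -0.36226, so δ = -21.239°.
cos h₀ = −tan(+76.2°) tan(-21.239°) = 1.5823 ≥ 1 ⇒ polar night, h₀ = 0 and Q̄ = 0.

Q̄ ≈ 0.00 W/m²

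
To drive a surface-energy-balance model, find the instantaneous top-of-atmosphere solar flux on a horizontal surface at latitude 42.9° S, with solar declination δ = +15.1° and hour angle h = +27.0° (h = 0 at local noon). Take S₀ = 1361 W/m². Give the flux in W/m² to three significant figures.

616 W/m²

cos θ_z = sin φ sin δ + cos φ cos δ cos h = -0.177331 + 0.630164 = 0.452833.
Flux = S₀ · cos θ_z = 1361 × 0.452833 = 616.3 W/m².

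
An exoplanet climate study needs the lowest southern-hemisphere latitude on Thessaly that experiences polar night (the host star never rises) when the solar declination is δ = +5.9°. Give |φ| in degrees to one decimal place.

Polar night requires cos H₀ = −tan φ tan δ ≥ 1, i.e. tan φ tan δ ≤ −1.
The boundary is |tan φ| · |tan δ| = 1, so |φ| = 90° − |δ| = 90° − 5.9° = 84.1° in the southern hemisphere.

|φ| = 84.1°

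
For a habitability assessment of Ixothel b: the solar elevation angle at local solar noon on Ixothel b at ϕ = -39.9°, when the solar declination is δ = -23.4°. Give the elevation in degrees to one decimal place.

73.5°

At local noon the hour angle is zero, so the zenith angle equals |ϕ − δ| = |-39.9° − (-23.400°)| = 16.500°.
Elevation = 90° − 16.500° = 73.5°.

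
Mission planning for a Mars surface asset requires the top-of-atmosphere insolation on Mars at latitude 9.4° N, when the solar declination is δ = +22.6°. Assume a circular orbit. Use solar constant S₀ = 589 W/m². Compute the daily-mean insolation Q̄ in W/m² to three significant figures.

Q̄ ≈ 190 W/m²

cos H₀ = −tan(+9.4°) tan(+22.600°) = -0.0689, H₀ = 1.6398 rad.
Bracket: H₀ sin φ sin δ + cos φ cos δ sin H₀ = 1.6398×0.16333×0.38430 + 0.98657×0.92321×0.99762 = 0.102927 + 0.908644 = 1.011571.
Q̄ = (S₀/π) × [bracket] = (589/π) × 1.011571 = 189.7 W/m².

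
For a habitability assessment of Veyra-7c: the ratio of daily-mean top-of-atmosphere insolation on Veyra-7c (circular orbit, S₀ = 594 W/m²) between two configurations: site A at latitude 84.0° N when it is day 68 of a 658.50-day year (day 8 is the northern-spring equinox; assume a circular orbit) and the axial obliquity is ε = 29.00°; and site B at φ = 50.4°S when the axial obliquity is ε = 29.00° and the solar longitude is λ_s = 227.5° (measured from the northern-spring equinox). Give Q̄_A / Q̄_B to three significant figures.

— Configuration A (φ=+84.0°):
Solar longitude: λ_s = 360° × (68 − 8)/658.50 = 32.802°.
sin δ = sin 29.00° × sin 32.802° = 0.26264, so δ = +15.227°.
cos H₀ = −tan(+84.0°) tan(+15.227°) = -2.5898 ≤ −1 ⇒ polar day, H₀ = π.
Bracket: H₀ sin φ sin δ + cos φ cos δ sin H₀ = 3.1416×0.99452×0.26264 + 0.10453×0.96489×0.00000 = 0.820588 + 0.000000 = 0.820588.
Q̄ = (S₀/π) × [bracket] = (594/π) × 0.820588 = 155.15 W/m².
— Configuration B (φ=-50.4°):
Solar declination: sin δ = sin ε · sin λ_s = sin 29.00° × sin 227.5° = -0.35744, so δ = -20.943°.
cos H₀ = −tan(-50.4°) tan(-20.943°) = -0.4626, H₀ = 2.0518 rad.
Bracket: H₀ sin φ sin δ + cos φ cos δ sin H₀ = 2.0518×-0.77051×-0.35744 + 0.63742×0.93394×0.88655 = 0.565088 + 0.527774 = 1.092862.
Q̄ = (S₀/π) × [bracket] = (594/π) × 1.092862 = 206.63 W/m².
Ratio Q̄_A / Q̄_B = 155.15 / 206.63 = 0.7509.

Q̄_A / Q̄_B ≈ 0.751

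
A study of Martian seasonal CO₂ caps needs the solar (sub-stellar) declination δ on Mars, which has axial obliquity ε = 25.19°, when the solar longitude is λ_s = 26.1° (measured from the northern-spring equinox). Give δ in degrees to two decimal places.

sin δ = sin ε · sin λ_s = sin 25.19° × sin 26.1° = 0.187248.
δ = arcsin(0.187248) = +10.79°.

δ = +10.79°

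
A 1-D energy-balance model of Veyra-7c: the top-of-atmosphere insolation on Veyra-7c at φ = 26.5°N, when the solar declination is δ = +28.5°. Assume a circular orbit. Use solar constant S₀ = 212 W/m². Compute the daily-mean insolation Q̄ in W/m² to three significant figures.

cos H₀ = −tan(+26.5°) tan(+28.500°) = -0.2707, H₀ = 1.8449 rad.
Bracket: H₀ sin φ sin δ + cos φ cos δ sin H₀ = 1.8449×0.44620×0.47716 + 0.89493×0.87882×0.96266 = 0.392795 + 0.757115 = 1.149910.
Q̄ = (S₀/π) × [bracket] = (212/π) × 1.149910 = 77.60 W/m².

Q̄ ≈ 77.6 W/m²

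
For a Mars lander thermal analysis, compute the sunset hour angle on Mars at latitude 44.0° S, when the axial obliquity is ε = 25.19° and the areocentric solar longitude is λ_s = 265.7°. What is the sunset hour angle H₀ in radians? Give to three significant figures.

H₀ = 2.04 rad

sin δ = sin 25.19° × sin 265.7° = -0.42442, so δ = -25.114°.
cos H₀ = −tan φ · tan δ = −tan(-44.0°) × tan(-25.114°) = -0.4527, so H₀ = 2.0405 rad = 116.91°.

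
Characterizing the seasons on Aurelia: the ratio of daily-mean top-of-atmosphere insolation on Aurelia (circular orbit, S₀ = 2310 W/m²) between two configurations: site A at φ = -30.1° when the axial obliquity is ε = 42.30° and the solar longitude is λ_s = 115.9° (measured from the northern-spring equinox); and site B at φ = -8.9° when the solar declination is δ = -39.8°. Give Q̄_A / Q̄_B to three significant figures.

Q̄_A / Q̄_B ≈ 0.304

— Configuration A (φ=-30.1°):
Solar declination: sin δ = sin ε · sin λ_s = sin 42.30° × sin 115.9° = 0.60541, so δ = +37.259°.
cos H₀ = −tan(-30.1°) tan(+37.259°) = 0.4409, H₀ = 1.1142 rad.
Bracket: H₀ sin φ sin δ + cos φ cos δ sin H₀ = 1.1142×-0.50151×0.60541 + 0.86515×0.79591×0.89754 = -0.338292 + 0.618029 = 0.279737.
Q̄ = (S₀/π) × [bracket] = (2310/π) × 0.279737 = 205.69 W/m².
— Configuration B (φ=-8.9°):
cos H₀ = −tan(-8.9°) tan(-39.800°) = -0.1305, H₀ = 1.7016 rad.
Bracket: H₀ sin φ sin δ + cos φ cos δ sin H₀ = 1.7016×-0.15471×-0.64011 + 0.98796×0.76828×0.99145 = 0.168512 + 0.752540 = 0.921052.
Q̄ = (S₀/π) × [bracket] = (2310/π) × 0.921052 = 677.25 W/m².
Ratio Q̄_A / Q̄_B = 205.69 / 677.25 = 0.3037.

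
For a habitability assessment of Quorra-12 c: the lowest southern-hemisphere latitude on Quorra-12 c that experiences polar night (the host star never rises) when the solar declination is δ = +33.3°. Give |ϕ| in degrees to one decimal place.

|ϕ| = 56.7°

Polar night requires cos h₀ = −tan ϕ tan δ ≥ 1, i.e. tan ϕ tan δ ≤ −1.
The boundary is |tan ϕ| · |tan δ| = 1, so |ϕ| = 90° − |δ| = 90° − 33.3° = 56.7° in the southern hemisphere.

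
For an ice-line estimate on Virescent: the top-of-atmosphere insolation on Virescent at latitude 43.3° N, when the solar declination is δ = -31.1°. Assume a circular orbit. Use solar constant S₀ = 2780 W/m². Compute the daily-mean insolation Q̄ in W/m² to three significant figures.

Q̄ ≈ 151 W/m²

cos H₀ = −tan(+43.3°) tan(-31.100°) = 0.5685, H₀ = 0.9662 rad.
Bracket: H₀ sin φ sin δ + cos φ cos δ sin H₀ = 0.9662×0.68582×-0.51653 + 0.72777×0.85627×0.82271 = -0.342273 + 0.512686 = 0.170413.
Q̄ = (S₀/π) × [bracket] = (2780/π) × 0.170413 = 150.8 W/m².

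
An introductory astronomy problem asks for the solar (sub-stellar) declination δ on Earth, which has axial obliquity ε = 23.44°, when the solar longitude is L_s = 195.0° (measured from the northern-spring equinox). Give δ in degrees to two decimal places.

sin δ = sin ε · sin L_s = sin 23.44° × sin 195.0° = -0.102955.
δ = arcsin(-0.102955) = -5.91°.

δ = -5.91°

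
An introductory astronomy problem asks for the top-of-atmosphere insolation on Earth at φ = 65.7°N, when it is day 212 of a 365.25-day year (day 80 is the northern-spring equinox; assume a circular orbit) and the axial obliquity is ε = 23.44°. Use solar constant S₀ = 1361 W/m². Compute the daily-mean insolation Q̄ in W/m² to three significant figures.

Q̄ ≈ 403 W/m²

Solar longitude: λ_s = 360° × (212 − 80)/365.25 = 130.103°.
sin δ = sin 23.44° × sin 130.103° = 0.30427, so δ = +17.714°.
cos H₀ = −tan(+65.7°) tan(+17.714°) = -0.7074, H₀ = 2.3566 rad.
Bracket: H₀ sin φ sin δ + cos φ cos δ sin H₀ = 2.3566×0.91140×0.30427 + 0.41151×0.95259×0.70680 = 0.653513 + 0.277066 = 0.930579.
Q̄ = (S₀/π) × [bracket] = (1361/π) × 0.930579 = 403.1 W/m².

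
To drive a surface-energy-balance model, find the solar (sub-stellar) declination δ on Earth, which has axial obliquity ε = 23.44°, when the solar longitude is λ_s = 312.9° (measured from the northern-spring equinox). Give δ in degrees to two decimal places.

δ = -16.94°

sin δ = sin ε · sin λ_s = sin 23.44° × sin 312.9° = -0.291397.
δ = arcsin(-0.291397) = -16.94°.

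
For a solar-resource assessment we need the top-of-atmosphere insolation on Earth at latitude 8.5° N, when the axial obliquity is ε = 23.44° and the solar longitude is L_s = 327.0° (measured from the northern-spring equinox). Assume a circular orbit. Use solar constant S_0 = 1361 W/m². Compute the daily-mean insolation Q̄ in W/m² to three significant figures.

Solar declination: sin δ = sin ε · sin L_s = sin 23.44° × sin 327.0° = -0.21665, so δ = -12.512°.
cos h₀ = −tan(+8.5°) tan(-12.512°) = 0.0332, h₀ = 1.5376 rad.
Bracket: h₀ sin ϕ sin δ + cos ϕ cos δ sin h₀ = 1.5376×0.14781×-0.21665 + 0.98902×0.97625×0.99945 = -0.049239 + 0.965000 = 0.915761.
Q̄ = (S_0/π) × [bracket] = (1361/π) × 0.915761 = 396.7 W/m².

Q̄ ≈ 397 W/m²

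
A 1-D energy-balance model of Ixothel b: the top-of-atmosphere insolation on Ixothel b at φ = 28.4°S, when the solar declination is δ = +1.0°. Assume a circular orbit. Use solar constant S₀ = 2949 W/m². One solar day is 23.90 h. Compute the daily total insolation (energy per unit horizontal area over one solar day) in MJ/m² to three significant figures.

70.0 MJ/m²

cos H₀ = −tan(-28.4°) tan(+1.000°) = 0.0094, H₀ = 1.5614 rad.
Bracket: H₀ sin φ sin δ + cos φ cos δ sin H₀ = 1.5614×-0.47562×0.01745 + 0.87965×0.99985×0.99996 = -0.012959 + 0.879483 = 0.866524.
Q̄ = (S₀/π) × [bracket] = (2949/π) × 0.866524 = 813.40 W/m².
Daily total = Q̄ × 23.90 h × 3600 s/h = 813.40 × 23.90 × 3600 / 10⁶ = 69.98 MJ/m².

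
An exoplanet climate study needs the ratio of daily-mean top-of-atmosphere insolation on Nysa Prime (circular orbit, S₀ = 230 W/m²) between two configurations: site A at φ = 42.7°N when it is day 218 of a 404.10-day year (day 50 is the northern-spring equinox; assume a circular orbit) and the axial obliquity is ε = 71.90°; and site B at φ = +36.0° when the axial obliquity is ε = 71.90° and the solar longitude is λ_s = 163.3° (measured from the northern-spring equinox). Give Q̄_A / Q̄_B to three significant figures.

— Configuration A (φ=+42.7°):
Solar longitude: λ_s = 360° × (218 − 50)/404.10 = 149.666°.
sin δ = sin 71.90° × sin 149.666° = 0.48005, so δ = +28.689°.
cos H₀ = −tan(+42.7°) tan(+28.689°) = -0.5050, H₀ = 2.1001 rad.
Bracket: H₀ sin φ sin δ + cos φ cos δ sin H₀ = 2.1001×0.67816×0.48005 + 0.73491×0.87724×0.86314 = 0.683689 + 0.556460 = 1.240149.
Q̄ = (S₀/π) × [bracket] = (230/π) × 1.240149 = 90.793 W/m².
— Configuration B (φ=+36.0°):
Solar declination: sin δ = sin ε · sin λ_s = sin 71.90° × sin 163.3° = 0.27314, so δ = +15.851°.
cos H₀ = −tan(+36.0°) tan(+15.851°) = -0.2063, H₀ = 1.7786 rad.
Bracket: H₀ sin φ sin δ + cos φ cos δ sin H₀ = 1.7786×0.58779×0.27314 + 0.80902×0.96197×0.97849 = 0.285552 + 0.761513 = 1.047065.
Q̄ = (S₀/π) × [bracket] = (230/π) × 1.047065 = 76.657 W/m².
Ratio Q̄_A / Q̄_B = 90.793 / 76.657 = 1.184.

Q̄_A / Q̄_B ≈ 1.18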